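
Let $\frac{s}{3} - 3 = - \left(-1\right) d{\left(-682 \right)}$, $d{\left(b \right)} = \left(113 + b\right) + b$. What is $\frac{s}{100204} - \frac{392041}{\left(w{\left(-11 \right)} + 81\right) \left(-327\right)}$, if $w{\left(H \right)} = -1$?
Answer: $\frac{753579487}{50410320} \approx 14.949$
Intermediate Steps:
$d{\left(b \right)} = 113 + 2 b$
$s = -3744$ ($s = 9 + 3 \left(- \left(-1\right) \left(113 + 2 \left(-682\right)\right)\right) = 9 + 3 \left(- \left(-1\right) \left(113 - 1364\right)\right) = 9 + 3 \left(- \left(-1\right) \left(-1251\right)\right) = 9 + 3 \left(\left(-1\right) 1251\right) = 9 + 3 \left(-1251\right) = 9 - 3753 = -3744$)
$\frac{s}{100204} - \frac{392041}{\left(w{\left(-11 \right)} + 81\right) \left(-327\right)} = - \frac{3744}{100204} - \frac{392041}{\left(-1 + 81\right) \left(-327\right)} = \left(-3744\right) \frac{1}{100204} - \frac{392041}{80 \left(-327\right)} = - \frac{72}{1927} - \frac{392041}{-26160} = - \frac{72}{1927} - - \frac{392041}{26160} = - \frac{72}{1927} + \frac{392041}{26160} = \frac{753579487}{50410320}$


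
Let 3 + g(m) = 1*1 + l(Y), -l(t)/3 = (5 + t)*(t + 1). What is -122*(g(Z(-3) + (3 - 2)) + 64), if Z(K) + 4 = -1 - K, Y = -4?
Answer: -8662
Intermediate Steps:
Z(K) = -5 - K (Z(K) = -4 + (-1 - K) = -5 - K)
l(t) = -3*(1 + t)*(5 + t) (l(t) = -3*(5 + t)*(t + 1) = -3*(5 + t)*(1 + t) = -3*(1 + t)*(5 + t))
g(m) = 7 (g(m) = -3 + (1*1 + (-15 - 18*(-4) - 3*(-4)²)) = -3 + (1 + (-15 + 72 - 3*16)) = -3 + (1 + (-15 + 72 - 48)) = -3 + (1 + 9) = -3 + 10 = 7)
-122*(g(Z(-3) + (3 - 2)) + 64) = -122*(7 + 64) = -122*71 = -8662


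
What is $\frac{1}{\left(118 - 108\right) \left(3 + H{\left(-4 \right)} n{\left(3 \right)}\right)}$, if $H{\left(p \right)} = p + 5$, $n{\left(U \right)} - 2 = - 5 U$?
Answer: $- \frac{1}{100} \approx -0.01$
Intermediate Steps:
$n{\left(U \right)} = 2 - 5 U$
$H{\left(p \right)} = 5 + p$
$\frac{1}{\left(118 - 108\right) \left(3 + H{\left(-4 \right)} n{\left(3 \right)}\right)} = \frac{1}{\left(118 - 108\right) \left(3 + \left(5 - 4\right) \left(2 - 15\right)\right)} = \frac{1}{10 \left(3 + 1 \left(2 - 15\right)\right)} = \frac{1}{10 \left(3 + 1 \left(-13\right)\right)} = \frac{1}{10 \left(3 - 13\right)} = \frac{1}{10 \left(-10\right)} = \frac{1}{-100} = - \frac{1}{100}$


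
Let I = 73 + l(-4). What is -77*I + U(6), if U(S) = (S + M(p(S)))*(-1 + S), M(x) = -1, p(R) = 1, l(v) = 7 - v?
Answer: -6443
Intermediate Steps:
U(S) = (-1 + S)² (U(S) = (S - 1)*(-1 + S) = (-1 + S)*(-1 + S) = (-1 + S)²)
I = 84 (I = 73 + (7 - 1*(-4)) = 73 + (7 + 4) = 73 + 11 = 84)
-77*I + U(6) = -77*84 + (1 + 6² - 2*6) = -6468 + (1 + 36 - 12) = -6468 + 25 = -6443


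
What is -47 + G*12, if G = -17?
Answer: -251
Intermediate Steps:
-47 + G*12 = -47 - 17*12 = -47 - 204 = -251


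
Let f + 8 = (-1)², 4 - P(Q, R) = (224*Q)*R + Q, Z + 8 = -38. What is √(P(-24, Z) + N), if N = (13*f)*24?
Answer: 2*I*√62363 ≈ 499.45*I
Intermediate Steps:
Z = -46 (Z = -8 - 38 = -46)
P(Q, R) = 4 - Q - 224*Q*R (P(Q, R) = 4 - ((224*Q)*R + Q) = 4 - (224*Q*R + Q) = 4 - (Q + 224*Q*R) = 4 + (-Q - 224*Q*R) = 4 - Q - 224*Q*R)
f = -7 (f = -8 + (-1)² = -8 + 1 = -7)
N = -2184 (N = (13*(-7))*24 = -91*24 = -2184)
√(P(-24, Z) + N) = √((4 - 1*(-24) - 224*(-24)*(-46)) - 2184) = √((4 + 24 - 247296) - 2184) = √(-247268 - 2184) = √(-249452) = 2*I*√62363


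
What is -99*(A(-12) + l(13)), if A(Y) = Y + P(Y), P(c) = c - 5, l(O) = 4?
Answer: 2475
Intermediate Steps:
P(c) = -5 + c
A(Y) = -5 + 2*Y (A(Y) = Y + (-5 + Y) = -5 + 2*Y)
-99*(A(-12) + l(13)) = -99*((-5 + 2*(-12)) + 4) = -99*((-5 - 24) + 4) = -99*(-29 + 4) = -99*(-25) = 2475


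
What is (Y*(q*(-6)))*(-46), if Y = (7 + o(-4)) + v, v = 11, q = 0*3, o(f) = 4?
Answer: 0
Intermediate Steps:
q = 0
Y = 22 (Y = (7 + 4) + 11 = 11 + 11 = 22)
(Y*(q*(-6)))*(-46) = (22*(0*(-6)))*(-46) = (22*0)*(-46) = 0*(-46) = 0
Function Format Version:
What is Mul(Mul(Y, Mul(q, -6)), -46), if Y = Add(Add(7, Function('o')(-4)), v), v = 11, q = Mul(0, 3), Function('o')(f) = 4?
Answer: 0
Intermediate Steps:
q = 0
Y = 22 (Y = Add(Add(7, 4), 11) = Add(11, 11) = 22)
Mul(Mul(Y, Mul(q, -6)), -46) = Mul(Mul(22, Mul(0, -6)), -46) = Mul(Mul(22, 0), -46) = Mul(0, -46) = 0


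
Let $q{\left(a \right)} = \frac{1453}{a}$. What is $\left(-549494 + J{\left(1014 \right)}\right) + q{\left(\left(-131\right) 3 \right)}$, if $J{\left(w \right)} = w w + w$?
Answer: $\frac{188526935}{393} \approx 4.7971 \cdot 10^{5}$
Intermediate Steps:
$J{\left(w \right)} = w + w^{2}$ ($J{\left(w \right)} = w^{2} + w = w + w^{2}$)
$\left(-549494 + J{\left(1014 \right)}\right) + q{\left(\left(-131\right) 3 \right)} = \left(-549494 + 1014 \left(1 + 1014\right)\right) + \frac{1453}{\left(-131\right) 3} = \left(-549494 + 1014 \cdot 1015\right) + \frac{1453}{-393} = \left(-549494 + 1029210\right) + 1453 \left(- \frac{1}{393}\right) = 479716 - \frac{1453}{393} = \frac{188526935}{393}$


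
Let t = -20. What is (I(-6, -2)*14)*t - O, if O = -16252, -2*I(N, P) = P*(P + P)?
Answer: 17372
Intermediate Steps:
I(N, P) = -P**2 (I(N, P) = -P*(P + P)/2 = -P*2*P/2 = -P**2)
(I(-6, -2)*14)*t - O = (-1*(-2)**2*14)*(-20) - 1*(-16252) = (-1*4*14)*(-20) + 16252 = -4*14*(-20) + 16252 = -56*(-20) + 16252 = 1120 + 16252 = 17372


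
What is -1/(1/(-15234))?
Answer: 15234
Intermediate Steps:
-1/(1/(-15234)) = -1/(-1/15234) = -1*(-15234) = 15234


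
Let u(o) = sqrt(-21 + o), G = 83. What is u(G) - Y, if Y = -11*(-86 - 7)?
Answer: -1023 + sqrt(62) ≈ -1015.1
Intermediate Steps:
Y = 1023 (Y = -11*(-93) = 1023)
u(G) - Y = sqrt(-21 + 83) - 1*1023 = sqrt(62) - 1023 = -1023 + sqrt(62)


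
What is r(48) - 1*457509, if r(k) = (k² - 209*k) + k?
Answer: -465189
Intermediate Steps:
r(k) = k² - 208*k
r(48) - 1*457509 = 48*(-208 + 48) - 1*457509 = 48*(-160) - 457509 = -7680 - 457509 = -465189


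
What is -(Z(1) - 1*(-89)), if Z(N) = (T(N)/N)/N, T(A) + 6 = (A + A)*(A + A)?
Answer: -87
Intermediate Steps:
T(A) = -6 + 4*A² (T(A) = -6 + (A + A)*(A + A) = -6 + (2*A)*(2*A) = -6 + 4*A²)
Z(N) = (-6 + 4*N²)/N² (Z(N) = ((-6 + 4*N²)/N)/N = (-6 + 4*N²)/N²)
-(Z(1) - 1*(-89)) = -((4 - 6/1²) - 1*(-89)) = -((4 - 6*1) + 89) = -((4 - 6) + 89) = -(-2 + 89) = -1*87 = -87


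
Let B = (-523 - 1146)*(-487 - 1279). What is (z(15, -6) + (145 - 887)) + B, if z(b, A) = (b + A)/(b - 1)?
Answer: 41253977/14 ≈ 2.9467e+6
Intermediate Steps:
z(b, A) = (A + b)/(-1 + b)
B = 2947454 (B = -1669*(-1766) = 2947454)
(z(15, -6) + (145 - 887)) + B = ((-6 + 15)/(-1 + 15) + (145 - 887)) + 2947454 = (9/14 - 742) + 2947454 = -10379/14 + 2947454 = 41253977/14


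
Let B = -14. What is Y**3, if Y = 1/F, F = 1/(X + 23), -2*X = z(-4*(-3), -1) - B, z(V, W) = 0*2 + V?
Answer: 1000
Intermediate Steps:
z(V, W) = V (z(V, W) = 0 + V = V)
X = -13 (X = -(-4*(-3) - 1*(-14))/2 = -(12 + 14)/2 = -1/2*26 = -13)
F = 1/10 (F = 1/(-13 + 23) = 1/10 ≈ 0.10000)
Y = 10 (Y = 1/(1/10) = 10)
Y**3 = 10**3 = 1000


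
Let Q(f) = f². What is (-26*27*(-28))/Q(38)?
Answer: 4914/361 ≈ 13.612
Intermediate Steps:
(-26*27*(-28))/Q(38) = (-26*27*(-28))/(38²) = -702*(-28)/1444 = 19656*(1/1444) = 4914/361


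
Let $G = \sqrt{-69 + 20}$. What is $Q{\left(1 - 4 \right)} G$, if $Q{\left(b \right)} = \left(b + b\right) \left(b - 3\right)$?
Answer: $252 i \approx 252.0 i$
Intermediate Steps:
$Q{\left(b \right)} = 2 b \left(-3 + b\right)$
$G = 7 i$ ($G = \sqrt{-49} = 7 i \approx 7.0 i$)
$Q{\left(1 - 4 \right)} G = 2 \left(1 - 4\right) \left(-3 + \left(1 - 4\right)\right) 7 i = 2 \left(-3\right) \left(-3 - 3\right) 7 i = 2 \left(-3\right) \left(-6\right) 7 i = 36 \cdot 7 i = 252 i$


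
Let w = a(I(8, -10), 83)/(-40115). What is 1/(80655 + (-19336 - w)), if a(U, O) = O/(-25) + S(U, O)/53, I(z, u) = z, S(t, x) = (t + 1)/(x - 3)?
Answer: 850438000/52148007651661 ≈ 1.6308e-5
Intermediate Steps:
S(t, x) = (1 + t)/(-3 + x)
a(U, O) = -O/25 + (1 + U)/(53*(-3 + O)) (a(U, O) = O/(-25) + ((1 + U)/(-3 + O))/53 = O*(-1/25) + ((1 + U)/(-3 + O))*(1/53) = -O/25 + (1 + U)/(53*(-3 + O)))
w = 70339/850438000 (w = ((25 + 25*8 - 53*83*(-3 + 83))/(1325*(-3 + 83)))/(-40115) = ((1/1325)*(25 + 200 - 53*83*80)/80)*(-1/40115) = ((1/1325)*(1/80)*(25 + 200 - 351920))*(-1/40115) = ((1/1325)*(1/80)*(-351695))*(-1/40115) = -70339/21200*(-1/40115) = 70339/850438000 ≈ 8.2709e-5)
1/(80655 + (-19336 - w)) = 1/(80655 + (-19336 - 1*70339/850438000)) = 1/(80655 + (-19336 - 70339/850438000)) = 1/(80655 - 16444069238339/850438000) = 1/(52148007651661/850438000) = 850438000/52148007651661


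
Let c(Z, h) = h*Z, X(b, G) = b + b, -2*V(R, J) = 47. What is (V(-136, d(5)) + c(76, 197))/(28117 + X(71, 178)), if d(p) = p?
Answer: 4271/8074 ≈ 0.52898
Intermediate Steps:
V(R, J) = -47/2 (V(R, J) = -1/2*47 = -47/2)
X(b, G) = 2*b
c(Z, h) = Z*h
(V(-136, d(5)) + c(76, 197))/(28117 + X(71, 178)) = (-47/2 + 76*197)/(28117 + 2*71) = (-47/2 + 14972)/(28117 + 142) = (29897/2)/28259 = (29897/2)*(1/28259) = 4271/8074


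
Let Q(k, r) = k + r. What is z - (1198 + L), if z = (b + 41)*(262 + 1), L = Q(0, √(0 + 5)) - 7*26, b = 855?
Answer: 234632 - √5 ≈ 2.3463e+5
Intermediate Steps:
L = -182 + √5 (L = (0 + √(0 + 5)) - 7*26 = (0 + √5) - 182 = √5 - 182 = -182 + √5 ≈ -179.76)
z = 235648 (z = (855 + 41)*(262 + 1) = 896*263 = 235648)
z - (1198 + L) = 235648 - (1198 + (-182 + √5)) = 235648 - (1016 + √5) = 235648 + (-1016 - √5) = 234632 - √5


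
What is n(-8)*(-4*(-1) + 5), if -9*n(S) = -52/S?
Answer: -13/2 ≈ -6.5000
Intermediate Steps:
n(S) = 52/(9*S) (n(S) = -(-52)/(9*S) = 52/(9*S))
n(-8)*(-4*(-1) + 5) = ((52/9)/(-8))*(-4*(-1) + 5) = ((52/9)*(-⅛))*(4 + 5) = -13/18*9 = -13/2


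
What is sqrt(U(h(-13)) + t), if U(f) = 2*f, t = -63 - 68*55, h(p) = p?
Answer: I*sqrt(3829) ≈ 61.879*I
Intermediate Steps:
t = -3803 (t = -63 - 3740 = -3803)
sqrt(U(h(-13)) + t) = sqrt(2*(-13) - 3803) = sqrt(-26 - 3803) = sqrt(-3829) = I*sqrt(3829)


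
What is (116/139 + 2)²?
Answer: 155236/19321 ≈ 8.0346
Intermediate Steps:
(116/139 + 2)² = (394/139)² = 155236/19321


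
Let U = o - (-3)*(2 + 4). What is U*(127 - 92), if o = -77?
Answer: -2065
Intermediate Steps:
U = -59 (U = -77 - (-3)*(2 + 4) = -77 - (-3)*6 = -77 - 1*(-18) = -77 + 18 = -59)
U*(127 - 92) = -59*(127 - 92) = -59*35 = -2065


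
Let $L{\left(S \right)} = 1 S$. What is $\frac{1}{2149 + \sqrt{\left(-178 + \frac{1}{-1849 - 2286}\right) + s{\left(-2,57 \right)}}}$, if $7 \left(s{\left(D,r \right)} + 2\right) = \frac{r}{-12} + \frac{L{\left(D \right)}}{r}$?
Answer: $\frac{14182239540}{30478825187141} - \frac{2 i \sqrt{1967324897533065}}{30478825187141} \approx 0.00046531 - 2.9105 \cdot 10^{-6} i$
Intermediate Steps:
$L{\left(S \right)} = S$
$s{\left(D,r \right)} = -2 - \frac{r}{84} + \frac{D}{7 r}$ ($s{\left(D,r \right)} = -2 + \frac{\frac{r}{-12} + \frac{D}{r}}{7} = -2 + \frac{r \left(- \frac{1}{12}\right) + \frac{D}{r}}{7} = -2 + \frac{- \frac{r}{12} + \frac{D}{r}}{7} = -2 + \left(- \frac{r}{84} + \frac{D}{7 r}\right) = -2 - \frac{r}{84} + \frac{D}{7 r}$)
$\frac{1}{2149 + \sqrt{\left(-178 + \frac{1}{-1849 - 2286}\right) + s{\left(-2,57 \right)}}} = \frac{1}{2149 + \sqrt{\left(-178 + \frac{1}{-1849 - 2286}\right) - \left(\frac{75}{28} + \frac{2}{399}\right)}} = \frac{1}{2149 + \sqrt{\left(-178 + \frac{1}{-4135}\right) - \left(\frac{75}{28} + \frac{2}{399}\right)}} = \frac{1}{2149 + \sqrt{\left(-178 - \frac{1}{4135}\right) - \frac{4283}{1596}}} = \frac{1}{2149 + \sqrt{- \frac{736031}{4135} - \frac{4283}{1596}}} = \frac{1}{2149 + \sqrt{- \frac{1192415681}{6599460}}} = \frac{1}{2149 + \frac{i \sqrt{1967324897533065}}{3299730}}$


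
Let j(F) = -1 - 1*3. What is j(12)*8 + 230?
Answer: 198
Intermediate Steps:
j(F) = -4 (j(F) = -1 - 3 = -4)
j(12)*8 + 230 = -4*8 + 230 = -32 + 230 = 198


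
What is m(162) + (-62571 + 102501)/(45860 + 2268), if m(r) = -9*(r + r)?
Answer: -70150659/24064 ≈ -2915.2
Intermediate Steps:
m(r) = -18*r
m(162) + (-62571 + 102501)/(45860 + 2268) = -18*162 + (-62571 + 102501)/(45860 + 2268) = -2916 + 39930/48128 = -2916 + 39930*(1/48128) = -2916 + 19965/24064 = -70150659/24064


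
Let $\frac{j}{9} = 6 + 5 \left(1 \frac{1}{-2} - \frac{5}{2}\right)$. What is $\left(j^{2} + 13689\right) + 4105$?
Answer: $24355$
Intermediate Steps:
$j = -81$ ($j = 9 \left(6 + 5 \left(1 \frac{1}{-2} - \frac{5}{2}\right)\right) = 9 \left(6 + 5 \left(1 \left(- \frac{1}{2}\right) - \frac{5}{2}\right)\right) = 9 \left(6 + 5 \left(- \frac{1}{2} - \frac{5}{2}\right)\right) = 9 \left(6 + 5 \left(-3\right)\right) = 9 \left(6 - 15\right) = 9 \left(-9\right) = -81$)
$\left(j^{2} + 13689\right) + 4105 = \left(\left(-81\right)^{2} + 13689\right) + 4105 = \left(6561 + 13689\right) + 4105 = 20250 + 4105 = 24355$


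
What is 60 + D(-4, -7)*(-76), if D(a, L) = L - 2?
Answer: 744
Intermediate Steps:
D(a, L) = -2 + L
60 + D(-4, -7)*(-76) = 60 + (-2 - 7)*(-76) = 60 - 9*(-76) = 60 + 684 = 744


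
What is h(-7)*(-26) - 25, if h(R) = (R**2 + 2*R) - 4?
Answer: -831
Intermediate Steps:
h(R) = -4 + R**2 + 2*R
h(-7)*(-26) - 25 = (-4 + (-7)**2 + 2*(-7))*(-26) - 25 = (-4 + 49 - 14)*(-26) - 25 = 31*(-26) - 25 = -806 - 25 = -831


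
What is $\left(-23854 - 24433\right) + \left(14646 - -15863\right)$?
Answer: $-17778$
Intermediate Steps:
$\left(-23854 - 24433\right) + \left(14646 - -15863\right) = -48287 + \left(14646 + 15863\right) = -48287 + 30509 = -17778$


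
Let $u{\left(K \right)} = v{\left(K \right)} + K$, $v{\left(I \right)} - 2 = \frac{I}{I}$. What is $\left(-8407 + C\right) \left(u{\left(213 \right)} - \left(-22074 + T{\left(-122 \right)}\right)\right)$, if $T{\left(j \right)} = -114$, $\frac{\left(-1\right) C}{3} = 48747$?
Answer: $-3464733792$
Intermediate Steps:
$C = -146241$ ($C = \left(-3\right) 48747 = -146241$)
$v{\left(I \right)} = 3$ ($v{\left(I \right)} = 2 + \frac{I}{I} = 2 + 1 = 3$)
$u{\left(K \right)} = 3 + K$
$\left(-8407 + C\right) \left(u{\left(213 \right)} - \left(-22074 + T{\left(-122 \right)}\right)\right) = \left(-8407 - 146241\right) \left(\left(3 + 213\right) + \left(22074 - -114\right)\right) = - 154648 \left(216 + \left(22074 + 114\right)\right) = - 154648 \left(216 + 22188\right) = \left(-154648\right) 22404 = -3464733792$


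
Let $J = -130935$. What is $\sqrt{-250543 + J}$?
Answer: $i \sqrt{381478} \approx 617.64 i$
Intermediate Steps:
$\sqrt{-250543 + J} = \sqrt{-250543 - 130935} = \sqrt{-381478} = i \sqrt{381478}$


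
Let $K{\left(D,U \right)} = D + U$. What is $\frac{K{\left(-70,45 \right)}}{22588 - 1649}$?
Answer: $- \frac{25}{20939} \approx -0.0011939$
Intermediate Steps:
$\frac{K{\left(-70,45 \right)}}{22588 - 1649} = \frac{-70 + 45}{22588 - 1649} = - \frac{25}{22588 - 1649} = - \frac{25}{20939}$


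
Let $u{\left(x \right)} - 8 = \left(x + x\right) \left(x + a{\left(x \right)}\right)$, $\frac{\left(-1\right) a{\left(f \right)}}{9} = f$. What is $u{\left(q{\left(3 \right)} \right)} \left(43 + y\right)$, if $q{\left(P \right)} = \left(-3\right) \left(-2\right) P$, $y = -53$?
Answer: $51760$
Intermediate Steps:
$a{\left(f \right)} = - 9 f$
$q{\left(P \right)} = 6 P$
$u{\left(x \right)} = 8 - 16 x^{2}$ ($u{\left(x \right)} = 8 + \left(x + x\right) \left(x - 9 x\right) = 8 + 2 x \left(- 8 x\right) = 8 - 16 x^{2}$)
$u{\left(q{\left(3 \right)} \right)} \left(43 + y\right) = \left(8 - 16 \left(6 \cdot 3\right)^{2}\right) \left(43 - 53\right) = \left(8 - 16 \cdot 18^{2}\right) \left(-10\right) = \left(8 - 5184\right) \left(-10\right) = \left(-5176\right) \left(-10\right) = 51760$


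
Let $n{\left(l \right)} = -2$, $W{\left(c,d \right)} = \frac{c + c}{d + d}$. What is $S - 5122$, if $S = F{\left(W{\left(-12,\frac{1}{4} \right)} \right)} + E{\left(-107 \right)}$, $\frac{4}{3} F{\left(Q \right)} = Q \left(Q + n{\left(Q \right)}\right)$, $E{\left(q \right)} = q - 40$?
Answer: $-3469$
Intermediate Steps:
$W{\left(c,d \right)} = \frac{c}{d}$ ($W{\left(c,d \right)} = \frac{2 c}{2 d} = 2 c \frac{1}{2 d} = \frac{c}{d}$)
$E{\left(q \right)} = -40 + q$
$F{\left(Q \right)} = \frac{3 Q \left(-2 + Q\right)}{4}$ ($F{\left(Q \right)} = \frac{3 Q \left(Q - 2\right)}{4} = \frac{3 Q \left(-2 + Q\right)}{4}$)
$S = 1653$ ($S = \frac{3 \left(- \frac{12}{\frac{1}{4}}\right) \left(-2 - \frac{12}{\frac{1}{4}}\right)}{4} - 147 = \frac{3 \left(- 12 \frac{1}{\frac{1}{4}}\right) \left(-2 - 12 \frac{1}{\frac{1}{4}}\right)}{4} - 147 = \frac{3 \left(\left(-12\right) 4\right) \left(-2 - 48\right)}{4} - 147 = \frac{3}{4} \left(-48\right) \left(-2 - 48\right) - 147 = \frac{3}{4} \left(-48\right) \left(-50\right) - 147 = 1800 - 147 = 1653$)
$S - 5122 = 1653 - 5122 = -3469$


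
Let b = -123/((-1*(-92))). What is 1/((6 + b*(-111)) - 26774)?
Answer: -92/2449003 ≈ -3.7566e-5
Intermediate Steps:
b = -123/92 ≈ -1.3370
1/((6 + b*(-111)) - 26774) = 1/((6 - 123/92*(-111)) - 26774) = 1/((6 + 13653/92) - 26774) = 1/(14205/92 - 26774) = 1/(-2449003/92) = -92/2449003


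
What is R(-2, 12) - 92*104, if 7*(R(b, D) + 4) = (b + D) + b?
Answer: -66996/7 ≈ -9570.9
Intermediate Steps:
R(b, D) = -4 + D/7 + 2*b/7 (R(b, D) = -4 + ((b + D) + b)/7 = -4 + ((D + b) + b)/7 = -4 + (D + 2*b)/7 = -4 + (D/7 + 2*b/7) = -4 + D/7 + 2*b/7)
R(-2, 12) - 92*104 = (-4 + (⅐)*12 + (2/7)*(-2)) - 92*104 = (-4 + 12/7 - 4/7) - 9568 = -20/7 - 9568 = -66996/7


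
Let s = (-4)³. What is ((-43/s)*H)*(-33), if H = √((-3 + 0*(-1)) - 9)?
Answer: -1419*I*√3/32 ≈ -76.806*I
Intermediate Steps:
s = -64
H = 2*I*√3 (H = √((-3 + 0) - 9) = √(-3 - 9) = √(-12) = 2*I*√3 ≈ 3.4641*I)
((-43/s)*H)*(-33) = ((-43/(-64))*(2*I*√3))*(-33) = ((-43*(-1/64))*(2*I*√3))*(-33) = (43*(2*I*√3)/64)*(-33) = (43*I*√3/32)*(-33) = -1419*I*√3/32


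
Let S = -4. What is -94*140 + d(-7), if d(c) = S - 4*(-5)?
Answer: -13144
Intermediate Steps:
d(c) = 16 (d(c) = -4 - 4*(-5) = -4 + 20 = 16)
-94*140 + d(-7) = -94*140 + 16 = -13160 + 16 = -13144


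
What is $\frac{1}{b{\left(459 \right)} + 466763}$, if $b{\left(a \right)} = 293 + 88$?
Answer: $\frac{1}{467144} \approx 2.1407 \cdot 10^{-6}$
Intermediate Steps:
$b{\left(a \right)} = 381$
$\frac{1}{b{\left(459 \right)} + 466763} = \frac{1}{381 + 466763} = \frac{1}{467144}$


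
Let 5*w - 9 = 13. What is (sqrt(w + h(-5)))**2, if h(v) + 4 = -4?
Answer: -18/5 ≈ -3.6000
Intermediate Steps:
w = 22/5 (w = 9/5 + (1/5)*13 = 9/5 + 13/5 = 22/5 ≈ 4.4000)
h(v) = -8 (h(v) = -4 - 4 = -8)
(sqrt(w + h(-5)))**2 = (sqrt(22/5 - 8))**2 = (sqrt(-18/5))**2 = (3*I*sqrt(10)/5)**2 = -18/5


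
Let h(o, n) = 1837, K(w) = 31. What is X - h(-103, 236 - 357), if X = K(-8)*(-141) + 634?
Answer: -5574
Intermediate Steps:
X = -3737 (X = 31*(-141) + 634 = -4371 + 634 = -3737)
X - h(-103, 236 - 357) = -3737 - 1*1837 = -3737 - 1837 = -5574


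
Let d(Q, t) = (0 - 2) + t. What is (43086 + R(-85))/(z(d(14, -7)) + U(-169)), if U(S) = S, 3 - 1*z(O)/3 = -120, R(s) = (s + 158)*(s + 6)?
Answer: 37319/200 ≈ 186.59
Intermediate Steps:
R(s) = (6 + s)*(158 + s) (R(s) = (158 + s)*(6 + s) = (6 + s)*(158 + s))
d(Q, t) = -2 + t
z(O) = 369 (z(O) = 9 - 3*(-120) = 9 + 360 = 369)
(43086 + R(-85))/(z(d(14, -7)) + U(-169)) = (43086 + (948 + (-85)² + 164*(-85)))/(369 - 169) = (43086 + (948 + 7225 - 13940))/200 = (43086 - 5767)*(1/200) = 37319*(1/200) = 37319/200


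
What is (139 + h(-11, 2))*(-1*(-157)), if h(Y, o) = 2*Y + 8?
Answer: 19625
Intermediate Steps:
h(Y, o) = 8 + 2*Y
(139 + h(-11, 2))*(-1*(-157)) = (139 + (8 + 2*(-11)))*(-1*(-157)) = (139 + (8 - 22))*157 = (139 - 14)*157 = 125*157 = 19625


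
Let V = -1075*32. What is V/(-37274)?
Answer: 17200/18637 ≈ 0.92290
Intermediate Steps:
V = -34400
V/(-37274) = -34400/(-37274) = -34400*(-1/37274) = 17200/18637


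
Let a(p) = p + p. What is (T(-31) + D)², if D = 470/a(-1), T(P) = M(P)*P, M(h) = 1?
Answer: 70756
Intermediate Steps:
a(p) = 2*p
T(P) = P (T(P) = 1*P = P)
D = -235 (D = 470/((2*(-1))) = 470/(-2) = 470*(-½) = -235)
(T(-31) + D)² = (-31 - 235)² = (-266)² = 70756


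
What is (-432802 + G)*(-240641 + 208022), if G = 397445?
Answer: 1153309983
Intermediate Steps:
(-432802 + G)*(-240641 + 208022) = (-432802 + 397445)*(-240641 + 208022) = -35357*(-32619) = 1153309983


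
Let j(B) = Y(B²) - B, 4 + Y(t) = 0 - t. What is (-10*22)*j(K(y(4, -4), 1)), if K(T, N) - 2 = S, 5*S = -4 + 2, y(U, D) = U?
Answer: 8976/5 ≈ 1795.2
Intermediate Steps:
S = -⅖ (S = (-4 + 2)/5 = (⅕)*(-2) = -⅖ ≈ -0.40000)
Y(t) = -4 - t (Y(t) = -4 + (0 - t) = -4 - t)
K(T, N) = 8/5 (K(T, N) = 2 - ⅖ = 8/5)
j(B) = -4 - B - B² (j(B) = (-4 - B²) - B = -4 - B - B²)
(-10*22)*j(K(y(4, -4), 1)) = (-10*22)*(-4 - 1*8/5 - (8/5)²) = -220*(-4 - 8/5 - 1*64/25) = -220*(-4 - 8/5 - 64/25) = -220*(-204/25) = 8976/5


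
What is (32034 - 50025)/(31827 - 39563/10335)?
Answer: -185936985/328892482 ≈ -0.56534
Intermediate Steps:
(32034 - 50025)/(31827 - 39563/10335) = -17991/(31827 - 39563*1/10335) = -17991/(31827 - 39563/10335) = -17991/328892482/10335 = -17991*10335/328892482 = -185936985/328892482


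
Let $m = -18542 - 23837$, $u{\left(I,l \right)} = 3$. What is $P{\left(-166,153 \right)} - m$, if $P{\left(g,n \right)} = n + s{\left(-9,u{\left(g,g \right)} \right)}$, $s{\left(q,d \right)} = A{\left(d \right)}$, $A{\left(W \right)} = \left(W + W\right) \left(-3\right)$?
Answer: $42514$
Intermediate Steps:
$A{\left(W \right)} = - 6 W$ ($A{\left(W \right)} = 2 W \left(-3\right) = - 6 W$)
$s{\left(q,d \right)} = - 6 d$
$P{\left(g,n \right)} = -18 + n$ ($P{\left(g,n \right)} = n - 18 = -18 + n$)
$m = -42379$ ($m = -18542 - 23837 = -42379$)
$P{\left(-166,153 \right)} - m = \left(-18 + 153\right) - -42379 = 135 + 42379 = 42514$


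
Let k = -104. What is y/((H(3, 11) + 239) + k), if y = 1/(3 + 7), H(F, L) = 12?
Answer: 1/1470 ≈ 0.00068027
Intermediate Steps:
y = ⅒ (y = 1/10 = ⅒ ≈ 0.10000)
y/((H(3, 11) + 239) + k) = (⅒)/((12 + 239) - 104) = (⅒)/(251 - 104) = (⅒)/147 = (1/147)*(⅒) = 1/1470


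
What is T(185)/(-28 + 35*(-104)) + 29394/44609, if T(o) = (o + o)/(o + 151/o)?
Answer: 1851635153071/2812400456656 ≈ 0.65838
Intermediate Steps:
T(o) = 2*o/(o + 151/o) (T(o) = (2*o)/(o + 151/o) = 2*o/(o + 151/o))
T(185)/(-28 + 35*(-104)) + 29394/44609 = (2*185**2/(151 + 185**2))/(-28 + 35*(-104)) + 29394/44609 = (2*34225/(151 + 34225))/(-28 - 3640) + 29394*(1/44609) = (2*34225/34376)/(-3668) + 29394/44609 = (2*34225*(1/34376))*(-1/3668) + 29394/44609 = (34225/17188)*(-1/3668) + 29394/44609 = -34225/63045584 + 29394/44609 = 1851635153071/2812400456656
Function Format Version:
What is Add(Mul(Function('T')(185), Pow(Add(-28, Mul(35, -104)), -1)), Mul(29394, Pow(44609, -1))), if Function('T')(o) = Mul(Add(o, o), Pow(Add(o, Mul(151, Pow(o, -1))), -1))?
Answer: Rational(1851635153071, 2812400456656) ≈ 0.65838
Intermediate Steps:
Function('T')(o) = Mul(2, o, Pow(Add(o, Mul(151, Pow(o, -1))), -1)) (Function('T')(o) = Mul(Mul(2, o), Pow(Add(o, Mul(151, Pow(o, -1))), -1)) = Mul(2, o, Pow(Add(o, Mul(151, Pow(o, -1))), -1)))
Add(Mul(Function('T')(185), Pow(Add(-28, Mul(35, -104)), -1)), Mul(29394, Pow(44609, -1))) = Add(Mul(Mul(2, Pow(185, 2), Pow(Add(151, Pow(185, 2)), -1)), Pow(Add(-28, Mul(35, -104)), -1)), Mul(29394, Pow(44609, -1))) = Add(Mul(Mul(2, 34225, Pow(Add(151, 34225), -1)), Pow(Add(-28, -3640), -1)), Mul(29394, Rational(1, 44609))) = Add(Mul(Mul(2, 34225, Pow(34376, -1)), Pow(-3668, -1)), Rational(29394, 44609)) = Add(Mul(Mul(2, 34225, Rational(1, 34376)), Rational(-1, 3668)), Rational(29394, 44609)) = Add(Mul(Rational(34225, 17188), Rational(-1, 3668)), Rational(29394, 44609)) = Add(Rational(-34225, 63045584), Rational(29394, 44609)) = Rational(1851635153071, 2812400456656)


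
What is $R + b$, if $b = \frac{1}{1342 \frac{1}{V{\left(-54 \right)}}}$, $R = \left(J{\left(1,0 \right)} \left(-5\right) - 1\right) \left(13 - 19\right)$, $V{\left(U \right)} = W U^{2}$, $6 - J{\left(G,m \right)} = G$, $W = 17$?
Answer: $\frac{129462}{671} \approx 192.94$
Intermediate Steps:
$J{\left(G,m \right)} = 6 - G$
$V{\left(U \right)} = 17 U^{2}$
$R = 156$ ($R = \left(\left(6 - 1\right) \left(-5\right) - 1\right) \left(13 - 19\right) = \left(\left(6 - 1\right) \left(-5\right) - 1\right) \left(-6\right) = \left(5 \left(-5\right) - 1\right) \left(-6\right) = \left(-25 - 1\right) \left(-6\right) = \left(-26\right) \left(-6\right) = 156$)
$b = \frac{24786}{671}$ ($b = \frac{1}{1342 \frac{1}{17 \left(-54\right)^{2}}} = \frac{1}{1342 \frac{1}{17 \cdot 2916}} = \frac{1}{1342 \cdot \frac{1}{49572}} = \frac{1}{\frac{671}{24786}} = \frac{24786}{671} \approx 36.939$)
$R + b = 156 + \frac{24786}{671} = \frac{129462}{671}$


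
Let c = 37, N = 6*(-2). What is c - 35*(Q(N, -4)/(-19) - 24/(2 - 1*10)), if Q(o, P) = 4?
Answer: -1152/19 ≈ -60.632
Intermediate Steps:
N = -12
c - 35*(Q(N, -4)/(-19) - 24/(2 - 1*10)) = 37 - 35*(4/(-19) - 24/(2 - 1*10)) = 37 - 35*(4*(-1/19) - 24/(2 - 10)) = 37 - 35*(-4/19 - 24/(-8)) = 37 - 35*(-4/19 - 24*(-1/8)) = 37 - 35*(-4/19 + 3) = 37 - 35*53/19 = 37 - 1855/19 = -1152/19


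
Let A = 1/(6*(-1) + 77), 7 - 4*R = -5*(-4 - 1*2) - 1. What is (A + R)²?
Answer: 606841/20164 ≈ 30.095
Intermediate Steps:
R = -11/2 (R = 7/4 - (-5*(-4 - 1*2) - 1)/4 = 7/4 - (-5*(-4 - 2) - 1)/4 = 7/4 - (-5*(-6) - 1)/4 = 7/4 - (30 - 1)/4 = 7/4 - ¼*29 = 7/4 - 29/4 = -11/2 ≈ -5.5000)
A = 1/71 (A = 1/(-6 + 77) = 1/71 ≈ 0.014085)
(A + R)² = (1/71 - 11/2)² = (-779/142)² = 606841/20164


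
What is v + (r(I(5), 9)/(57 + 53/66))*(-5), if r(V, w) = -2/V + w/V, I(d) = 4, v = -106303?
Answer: -23174087/218 ≈ -1.0630e+5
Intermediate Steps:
v + (r(I(5), 9)/(57 + 53/66))*(-5) = -106303 + (((-2 + 9)/4)/(57 + 53/66))*(-5) = -106303 + (((¼)*7)/(57 + 53*(1/66)))*(-5) = -106303 + (7/(4*(57 + 53/66)))*(-5) = -106303 + (7/(4*(3815/66)))*(-5) = -106303 + ((7/4)*(66/3815))*(-5) = -106303 + (33/1090)*(-5) = -106303 - 33/218 = -23174087/218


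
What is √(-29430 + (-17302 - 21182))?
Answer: 21*I*√154 ≈ 260.6*I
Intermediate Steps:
√(-29430 + (-17302 - 21182)) = √(-29430 - 38484) = √(-67914) = 21*I*√154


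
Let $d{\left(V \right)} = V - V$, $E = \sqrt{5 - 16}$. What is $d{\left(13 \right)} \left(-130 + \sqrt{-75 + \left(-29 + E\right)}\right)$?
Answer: $0$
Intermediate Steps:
$E = i \sqrt{11}$ ($E = \sqrt{-11} = i \sqrt{11} \approx 3.3166 i$)
$d{\left(V \right)} = 0$
$d{\left(13 \right)} \left(-130 + \sqrt{-75 + \left(-29 + E\right)}\right) = 0 \left(-130 + \sqrt{-75 - \left(29 - i \sqrt{11}\right)}\right) = 0 \left(-130 + \sqrt{-104 + i \sqrt{11}}\right) = 0$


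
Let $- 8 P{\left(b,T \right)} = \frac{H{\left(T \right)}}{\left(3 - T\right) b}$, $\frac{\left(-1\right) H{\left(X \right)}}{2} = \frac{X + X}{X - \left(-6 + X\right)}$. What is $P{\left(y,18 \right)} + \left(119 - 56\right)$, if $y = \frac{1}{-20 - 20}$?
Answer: $67$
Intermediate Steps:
$y = - \frac{1}{40}$ ($y = \frac{1}{-40} = - \frac{1}{40} \approx -0.025$)
$H{\left(X \right)} = - \frac{2 X}{3}$ ($H{\left(X \right)} = - 2 \frac{X + X}{X - \left(-6 + X\right)} = - 2 \frac{2 X}{6} = - 2 \cdot 2 X \frac{1}{6} = - 2 \frac{X}{3} = - \frac{2 X}{3}$)
$P{\left(b,T \right)} = \frac{T}{12 b \left(3 - T\right)}$ ($P{\left(b,T \right)} = - \frac{- \frac{2 T}{3} \frac{1}{\left(3 - T\right) b}}{8} = - \frac{- \frac{2 T}{3} \frac{1}{b \left(3 - T\right)}}{8} = - \frac{\left(- \frac{2}{3}\right) T \frac{1}{b} \frac{1}{3 - T}}{8} = \frac{T}{12 b \left(3 - T\right)}$)
$P{\left(y,18 \right)} + \left(119 - 56\right) = \left(- \frac{1}{12}\right) 18 \frac{1}{- \frac{1}{40}} \frac{1}{-3 + 18} + \left(119 - 56\right) = \left(- \frac{1}{12}\right) 18 \left(-40\right) \frac{1}{15} + 63 = 4 + 63 = 67$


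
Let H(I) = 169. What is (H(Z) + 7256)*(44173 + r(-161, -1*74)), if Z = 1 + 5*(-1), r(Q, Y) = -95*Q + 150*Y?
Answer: 359132400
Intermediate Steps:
Z = -4 (Z = 1 - 5 = -4)
(H(Z) + 7256)*(44173 + r(-161, -1*74)) = (169 + 7256)*(44173 + (-95*(-161) + 150*(-1*74))) = 7425*(44173 + (15295 + 150*(-74))) = 7425*(44173 + (15295 - 11100)) = 7425*(44173 + 4195) = 7425*48368 = 359132400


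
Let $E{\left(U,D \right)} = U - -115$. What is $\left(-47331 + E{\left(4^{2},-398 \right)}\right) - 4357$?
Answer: $-51557$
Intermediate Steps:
$E{\left(U,D \right)} = 115 + U$ ($E{\left(U,D \right)} = U + 115 = 115 + U$)
$\left(-47331 + E{\left(4^{2},-398 \right)}\right) - 4357 = \left(-47331 + \left(115 + 4^{2}\right)\right) - 4357 = \left(-47331 + \left(115 + 16\right)\right) - 4357 = \left(-47331 + 131\right) - 4357 = -47200 - 4357 = -51557$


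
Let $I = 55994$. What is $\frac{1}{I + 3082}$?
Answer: $\frac{1}{59076} \approx 1.6927 \cdot 10^{-5}$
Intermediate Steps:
$\frac{1}{I + 3082} = \frac{1}{55994 + 3082} = \frac{1}{59076}$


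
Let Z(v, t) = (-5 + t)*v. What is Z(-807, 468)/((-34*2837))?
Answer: 373641/96458 ≈ 3.8736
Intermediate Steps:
Z(v, t) = v*(-5 + t)
Z(-807, 468)/((-34*2837)) = (-807*(-5 + 468))/((-34*2837)) = -807*463/(-96458) = -373641*(-1/96458) = 373641/96458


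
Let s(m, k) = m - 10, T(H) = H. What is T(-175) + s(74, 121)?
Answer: -111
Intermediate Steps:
s(m, k) = -10 + m
T(-175) + s(74, 121) = -175 + (-10 + 74) = -175 + 64 = -111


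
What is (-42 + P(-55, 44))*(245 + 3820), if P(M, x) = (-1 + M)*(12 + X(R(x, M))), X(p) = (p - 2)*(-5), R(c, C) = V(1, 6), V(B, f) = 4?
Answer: -626010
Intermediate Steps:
R(c, C) = 4
X(p) = 10 - 5*p (X(p) = (-2 + p)*(-5) = 10 - 5*p)
P(M, x) = -2 + 2*M (P(M, x) = (-1 + M)*(12 + (10 - 5*4)) = (-1 + M)*(12 + (10 - 20)) = (-1 + M)*(12 - 10) = (-1 + M)*2 = -2 + 2*M)
(-42 + P(-55, 44))*(245 + 3820) = (-42 + (-2 + 2*(-55)))*(245 + 3820) = (-42 + (-2 - 110))*4065 = (-42 - 112)*4065 = -154*4065 = -626010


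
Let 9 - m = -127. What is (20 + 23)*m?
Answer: 5848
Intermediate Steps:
m = 136 (m = 9 - 1*(-127) = 9 + 127 = 136)
(20 + 23)*m = (20 + 23)*136 = 43*136 = 5848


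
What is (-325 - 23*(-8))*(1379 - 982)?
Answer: -55977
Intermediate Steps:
(-325 - 23*(-8))*(1379 - 982) = (-325 + 184)*397 = -141*397 = -55977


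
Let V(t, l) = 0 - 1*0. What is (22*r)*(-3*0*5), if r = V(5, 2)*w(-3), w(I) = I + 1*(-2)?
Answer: 0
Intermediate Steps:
V(t, l) = 0 (V(t, l) = 0 + 0 = 0)
w(I) = -2 + I (w(I) = I - 2 = -2 + I)
r = 0 (r = 0*(-2 - 3) = 0*(-5) = 0)
(22*r)*(-3*0*5) = (22*0)*(-3*0*5) = 0*(0*5) = 0*0 = 0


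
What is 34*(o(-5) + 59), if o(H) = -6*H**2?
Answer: -3094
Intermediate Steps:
34*(o(-5) + 59) = 34*(-6*(-5)**2 + 59) = 34*(-6*25 + 59) = 34*(-150 + 59) = 34*(-91) = -3094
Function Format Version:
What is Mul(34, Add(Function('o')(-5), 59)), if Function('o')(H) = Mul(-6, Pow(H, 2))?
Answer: -3094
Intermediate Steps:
Mul(34, Add(Function('o')(-5), 59)) = Mul(34, Add(Mul(-6, Pow(-5, 2)), 59)) = Mul(34, Add(Mul(-6, 25), 59)) = Mul(34, Add(-150, 59)) = Mul(34, -91) = -3094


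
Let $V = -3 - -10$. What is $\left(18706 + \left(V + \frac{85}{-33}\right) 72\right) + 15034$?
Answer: $\frac{374644}{11} \approx 34059.0$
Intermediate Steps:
$V = 7$ ($V = -3 + 10 = 7$)
$\left(18706 + \left(V + \frac{85}{-33}\right) 72\right) + 15034 = \left(18706 + \left(7 + \frac{85}{-33}\right) 72\right) + 15034 = \left(18706 + \left(7 + 85 \left(- \frac{1}{33}\right)\right) 72\right) + 15034 = \left(18706 + \left(7 - \frac{85}{33}\right) 72\right) + 15034 = \left(18706 + \frac{146}{33} \cdot 72\right) + 15034 = \left(18706 + \frac{3504}{11}\right) + 15034 = \frac{209270}{11} + 15034 = \frac{374644}{11}$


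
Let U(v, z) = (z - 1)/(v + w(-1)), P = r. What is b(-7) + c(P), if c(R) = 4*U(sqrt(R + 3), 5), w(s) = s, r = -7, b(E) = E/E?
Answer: -11/5 - 32*I/5 ≈ -2.2 - 6.4*I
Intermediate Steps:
b(E) = 1
P = -7
U(v, z) = (-1 + z)/(-1 + v) (U(v, z) = (z - 1)/(v - 1) = (-1 + z)/(-1 + v))
c(R) = 16/(-1 + sqrt(3 + R)) (c(R) = 4*((-1 + 5)/(-1 + sqrt(R + 3))) = 4*(4/(-1 + sqrt(3 + R))) = 16/(-1 + sqrt(3 + R)))
b(-7) + c(P) = 1 + 16/(-1 + sqrt(3 - 7)) = 1 + 16/(-1 + sqrt(-4)) = 1 + 16/(-1 + 2*I) = 1 + 16*((-1 - 2*I)/5) = 1 + 16*(-1 - 2*I)/5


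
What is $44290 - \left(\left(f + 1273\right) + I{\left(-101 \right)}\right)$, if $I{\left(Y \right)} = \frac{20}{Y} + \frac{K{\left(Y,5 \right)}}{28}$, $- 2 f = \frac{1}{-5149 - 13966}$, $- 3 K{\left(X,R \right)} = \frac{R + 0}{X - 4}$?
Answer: $\frac{146499576620123}{3405604860} \approx 43017.0$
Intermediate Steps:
$K{\left(X,R \right)} = - \frac{R}{3 \left(-4 + X\right)}$ ($K{\left(X,R \right)} = - \frac{\left(R + 0\right) \frac{1}{X - 4}}{3} = - \frac{R \frac{1}{-4 + X}}{3} = - \frac{R}{3 \left(-4 + X\right)}$)
$f = \frac{1}{38230}$ ($f = - \frac{1}{2 \left(-5149 - 13966\right)} = - \frac{1}{2 \left(-19115\right)} = \left(- \frac{1}{2}\right) \left(- \frac{1}{19115}\right) = \frac{1}{38230} \approx 2.6157 \cdot 10^{-5}$)
$I{\left(Y \right)} = \frac{20}{Y} - \frac{5}{28 \left(-12 + 3 Y\right)}$ ($I{\left(Y \right)} = \frac{20}{Y} + \frac{\left(-1\right) 5 \frac{1}{-12 + 3 Y}}{28} = \frac{20}{Y} + - \frac{5}{-12 + 3 Y} \frac{1}{28} = \frac{20}{Y} - \frac{5}{28 \left(-12 + 3 Y\right)}$)
$44290 - \left(\left(f + 1273\right) + I{\left(-101 \right)}\right) = 44290 - \left(\left(\frac{1}{38230} + 1273\right) + \frac{5 \left(-1344 + 335 \left(-101\right)\right)}{84 \left(-101\right) \left(-4 - 101\right)}\right) = 44290 - \left(\frac{48666791}{38230} + \frac{5}{84} \left(- \frac{1}{101}\right) \frac{1}{-105} \left(-1344 - 33835\right)\right) = 44290 - \left(\frac{48666791}{38230} + \frac{5}{84} \left(- \frac{1}{101}\right) \left(- \frac{1}{105}\right) \left(-35179\right)\right) = 44290 - \left(\frac{48666791}{38230} - \frac{35179}{178164}\right) = 44290 - \frac{4334662629277}{3405604860} = \frac{146499576620123}{3405604860}$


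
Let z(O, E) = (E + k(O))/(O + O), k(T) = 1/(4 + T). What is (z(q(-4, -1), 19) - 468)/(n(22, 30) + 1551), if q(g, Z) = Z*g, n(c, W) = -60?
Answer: -1419/4544 ≈ -0.31228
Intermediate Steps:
z(O, E) = (E + 1/(4 + O))/(2*O) (z(O, E) = (E + 1/(4 + O))/(O + O) = (E + 1/(4 + O))/((2*O)) = (E + 1/(4 + O))*(1/(2*O)) = (E + 1/(4 + O))/(2*O))
(z(q(-4, -1), 19) - 468)/(n(22, 30) + 1551) = ((1 + 19*(4 - 1*(-4)))/(2*((-1*(-4)))*(4 - 1*(-4))) - 468)/(-60 + 1551) = ((1/2)*(1 + 19*(4 + 4))/(4*(4 + 4)) - 468)/1491 = ((1/2)*(1/4)*(1 + 19*8)/8 - 468)*(1/1491) = ((1/2)*(1/4)*(1/8)*(1 + 152) - 468)*(1/1491) = ((1/2)*(1/4)*(1/8)*153 - 468)*(1/1491) = (153/64 - 468)*(1/1491) = -29799/64*1/1491 = -1419/4544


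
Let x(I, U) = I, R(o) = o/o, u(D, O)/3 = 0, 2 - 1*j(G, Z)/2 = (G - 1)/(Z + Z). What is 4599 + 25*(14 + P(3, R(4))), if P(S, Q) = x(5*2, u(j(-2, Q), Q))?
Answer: 5199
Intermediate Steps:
j(G, Z) = 4 - (-1 + G)/Z (j(G, Z) = 4 - 2*(G - 1)/(Z + Z) = 4 - 2*(-1 + G)/(2*Z) = 4 - 2*(-1 + G)*1/(2*Z) = 4 - (-1 + G)/Z)
u(D, O) = 0 (u(D, O) = 3*0 = 0)
R(o) = 1
P(S, Q) = 10 (P(S, Q) = 5*2 = 10)
4599 + 25*(14 + P(3, R(4))) = 4599 + 25*(14 + 10) = 4599 + 25*24 = 4599 + 600 = 5199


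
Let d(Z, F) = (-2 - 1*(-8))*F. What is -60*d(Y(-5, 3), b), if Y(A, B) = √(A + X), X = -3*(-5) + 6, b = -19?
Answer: 6840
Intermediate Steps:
X = 21 (X = 15 + 6 = 21)
Y(A, B) = √(21 + A) (Y(A, B) = √(A + 21) = √(21 + A))
d(Z, F) = 6*F (d(Z, F) = (-2 + 8)*F = 6*F)
-60*d(Y(-5, 3), b) = -360*(-19) = -60*(-114) = 6840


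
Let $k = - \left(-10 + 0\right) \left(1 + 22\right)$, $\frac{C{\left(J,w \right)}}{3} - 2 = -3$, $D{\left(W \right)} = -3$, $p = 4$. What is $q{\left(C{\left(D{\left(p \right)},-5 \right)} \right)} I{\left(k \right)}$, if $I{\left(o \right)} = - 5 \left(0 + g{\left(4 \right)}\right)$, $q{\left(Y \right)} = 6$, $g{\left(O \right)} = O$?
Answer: $-120$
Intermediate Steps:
$C{\left(J,w \right)} = -3$ ($C{\left(J,w \right)} = 6 + 3 \left(-3\right) = 6 - 9 = -3$)
$k = 230$ ($k = - \left(-10\right) 23 = \left(-1\right) \left(-230\right) = 230$)
$I{\left(o \right)} = -20$ ($I{\left(o \right)} = - 5 \left(0 + 4\right) = \left(-5\right) 4 = -20$)
$q{\left(C{\left(D{\left(p \right)},-5 \right)} \right)} I{\left(k \right)} = 6 \left(-20\right) = -120$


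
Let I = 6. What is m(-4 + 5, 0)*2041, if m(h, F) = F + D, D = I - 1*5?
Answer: 2041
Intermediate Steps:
D = 1 (D = 6 - 1*5 = 6 - 5 = 1)
m(h, F) = 1 + F (m(h, F) = F + 1 = 1 + F)
m(-4 + 5, 0)*2041 = (1 + 0)*2041 = 1*2041 = 2041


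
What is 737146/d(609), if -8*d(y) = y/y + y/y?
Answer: -2948584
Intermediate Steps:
d(y) = -¼ (d(y) = -(y/y + y/y)/8 = -(1 + 1)/8 = -⅛*2 = -¼)
737146/d(609) = 737146/(-¼) = 737146*(-4) = -2948584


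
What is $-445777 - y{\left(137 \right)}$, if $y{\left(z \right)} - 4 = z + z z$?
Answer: $-464687$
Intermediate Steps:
$y{\left(z \right)} = 4 + z + z^{2}$ ($y{\left(z \right)} = 4 + \left(z + z z\right) = 4 + \left(z + z^{2}\right) = 4 + z + z^{2}$)
$-445777 - y{\left(137 \right)} = -445777 - \left(4 + 137 + 137^{2}\right) = -445777 - \left(4 + 137 + 18769\right) = -445777 - 18910 = -464687$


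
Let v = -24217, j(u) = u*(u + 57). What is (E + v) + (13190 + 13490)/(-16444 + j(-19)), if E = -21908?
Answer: -395904215/8583 ≈ -46127.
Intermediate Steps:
j(u) = u*(57 + u)
(E + v) + (13190 + 13490)/(-16444 + j(-19)) = (-21908 - 24217) + (13190 + 13490)/(-16444 - 19*(57 - 19)) = -46125 + 26680/(-16444 - 19*38) = -46125 + 26680/(-16444 - 722) = -46125 + 26680/(-17166) = -46125 + 26680*(-1/17166) = -46125 - 13340/8583 = -395904215/8583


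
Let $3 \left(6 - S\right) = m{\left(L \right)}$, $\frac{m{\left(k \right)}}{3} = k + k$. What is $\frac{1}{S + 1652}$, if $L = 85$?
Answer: $\frac{1}{1488} \approx 0.00067204$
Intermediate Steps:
$m{\left(k \right)} = 6 k$ ($m{\left(k \right)} = 3 \left(k + k\right) = 3 \cdot 2 k = 6 k$)
$S = -164$ ($S = 6 - \frac{6 \cdot 85}{3} = 6 - 170 = -164$)
$\frac{1}{S + 1652} = \frac{1}{-164 + 1652} = \frac{1}{1488}$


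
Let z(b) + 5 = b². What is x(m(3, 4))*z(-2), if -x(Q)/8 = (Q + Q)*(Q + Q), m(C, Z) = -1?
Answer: 32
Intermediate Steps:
z(b) = -5 + b²
x(Q) = -32*Q² (x(Q) = -8*(Q + Q)*(Q + Q) = -8*2*Q*2*Q = -32*Q²)
x(m(3, 4))*z(-2) = (-32*(-1)²)*(-5 + (-2)²) = (-32*1)*(-5 + 4) = -32*(-1) = 32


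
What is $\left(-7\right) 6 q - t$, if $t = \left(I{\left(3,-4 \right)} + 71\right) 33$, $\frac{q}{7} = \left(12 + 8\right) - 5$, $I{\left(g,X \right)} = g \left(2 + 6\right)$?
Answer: $-7545$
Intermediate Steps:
$I{\left(g,X \right)} = 8 g$ ($I{\left(g,X \right)} = g 8 = 8 g$)
$q = 105$ ($q = 7 \left(\left(12 + 8\right) - 5\right) = 7 \left(20 - 5\right) = 7 \cdot 15 = 105$)
$t = 3135$ ($t = \left(8 \cdot 3 + 71\right) 33 = \left(24 + 71\right) 33 = 95 \cdot 33 = 3135$)
$\left(-7\right) 6 q - t = \left(-7\right) 6 \cdot 105 - 3135 = \left(-42\right) 105 - 3135 = -4410 - 3135 = -7545$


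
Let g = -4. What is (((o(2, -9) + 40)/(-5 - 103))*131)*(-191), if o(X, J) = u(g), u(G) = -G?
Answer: 275231/27 ≈ 10194.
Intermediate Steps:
o(X, J) = 4 (o(X, J) = -1*(-4) = 4)
(((o(2, -9) + 40)/(-5 - 103))*131)*(-191) = (((4 + 40)/(-5 - 103))*131)*(-191) = ((44/(-108))*131)*(-191) = ((44*(-1/108))*131)*(-191) = -11/27*131*(-191) = -1441/27*(-191) = 275231/27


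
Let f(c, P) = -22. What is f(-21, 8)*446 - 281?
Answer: -10093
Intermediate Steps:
f(-21, 8)*446 - 281 = -22*446 - 281 = -9812 - 281 = -10093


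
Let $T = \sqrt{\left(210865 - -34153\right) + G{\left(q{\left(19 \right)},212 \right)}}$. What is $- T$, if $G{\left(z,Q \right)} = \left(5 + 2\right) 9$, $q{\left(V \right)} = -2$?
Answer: $- \sqrt{245081} \approx -495.06$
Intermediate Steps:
$G{\left(z,Q \right)} = 63$ ($G{\left(z,Q \right)} = 7 \cdot 9 = 63$)
$T = \sqrt{245081}$ ($T = \sqrt{\left(210865 - -34153\right) + 63} = \sqrt{\left(210865 + 34153\right) + 63} = \sqrt{245018 + 63} = \sqrt{245081} \approx 495.06$)
$- T = - \sqrt{245081}$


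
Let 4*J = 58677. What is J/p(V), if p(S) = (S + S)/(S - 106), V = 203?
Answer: 5691669/1624 ≈ 3504.7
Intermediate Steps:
J = 58677/4 (J = (1/4)*58677 = 58677/4 ≈ 14669.)
p(S) = 2*S/(-106 + S) (p(S) = (2*S)/(-106 + S) = 2*S/(-106 + S))
J/p(V) = 58677/(4*((2*203/(-106 + 203)))) = 58677/(4*((2*203/97))) = 58677/(4*((2*203*(1/97)))) = 58677/(4*(406/97)) = (58677/4)*(97/406) = 5691669/1624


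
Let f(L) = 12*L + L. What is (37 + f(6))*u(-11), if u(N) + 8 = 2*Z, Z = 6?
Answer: 460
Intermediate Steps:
u(N) = 4 (u(N) = -8 + 2*6 = -8 + 12 = 4)
f(L) = 13*L
(37 + f(6))*u(-11) = (37 + 13*6)*4 = (37 + 78)*4 = 115*4 = 460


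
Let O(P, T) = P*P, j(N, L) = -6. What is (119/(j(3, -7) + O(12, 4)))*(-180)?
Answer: -3570/23 ≈ -155.22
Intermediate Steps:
O(P, T) = P²
(119/(j(3, -7) + O(12, 4)))*(-180) = (119/(-6 + 12²))*(-180) = (119/(-6 + 144))*(-180) = (119/138)*(-180) = -3570/23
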